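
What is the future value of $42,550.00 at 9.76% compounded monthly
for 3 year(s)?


Formula: FV = P * (1 + r/m)^(m*t)
Period rate: r/m = 0.0976 / 12 = 0.008133
Total periods: m*t = 12 * 3 = 36
Growth factor: (1 + 0.008133)^36 = 1.338588
FV = $42,550.00 * 1.338588 = $56,956.94

$56,956.94


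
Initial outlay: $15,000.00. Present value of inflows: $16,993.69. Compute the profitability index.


Formula: PI = PV(cash flows) / initial investment
Substituting: PI = $16,993.69 / $15,000.00
PI = 1.1329

1.1329


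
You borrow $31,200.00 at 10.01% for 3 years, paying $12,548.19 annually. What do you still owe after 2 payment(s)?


Formula: Balance = PV*(1+r)^k - PMT*((1+r)^k - 1)/r
Growth: (1 + 0.1001)^2 = 1.21022
Accumulated factor: ((1+r)^k - 1)/r = 2.1001
Balance = $31,200.00 * 1.21022 - $12,548.19 * 2.1001
Balance = $11,406.41

$11,406.41


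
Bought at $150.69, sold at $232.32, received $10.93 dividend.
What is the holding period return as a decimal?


Formula: HPR = (P1 - P0 + D) / P0
Gain: $232.32 - $150.69 + $10.93 = $92.56
HPR = $92.56 / $150.69 = 0.6142

0.6142


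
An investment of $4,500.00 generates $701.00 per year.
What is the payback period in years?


Formula: Payback = investment / annual cash flow
Substituting: Payback = $4,500.00 / $701.00
Payback = 6.4194 years

6.4194 years


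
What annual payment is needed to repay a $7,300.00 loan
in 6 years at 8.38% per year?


Formula: PMT = PV * r / (1 - (1+r)^(-n))
Denominator: 1 - (1 + 0.0838)^(-6) = 0.382972
Numerator: $7,300.00 * 0.0838 = 611.74
PMT = 611.74 / 0.382972 = $1,597.35

$1,597.35


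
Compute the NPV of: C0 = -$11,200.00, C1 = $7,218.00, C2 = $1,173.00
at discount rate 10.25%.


Formula: NPV = C0 + C1/(1+r) + C2/(1+r)^2
Discount C1: $7,218.00 / (1 + 0.1025) = $6,546.94
Discount C2: $1,173.00 / (1 + 0.1025)^2 = $965.03
NPV = -$11,200.00 + $6,546.94 + $965.03 = -$3,688.03

-$3,688.03


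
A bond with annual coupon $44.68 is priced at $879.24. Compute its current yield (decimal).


Formula: Current yield = annual coupon / price
Substituting: CY = $44.68 / $879.24
CY = 0.050817

0.050817


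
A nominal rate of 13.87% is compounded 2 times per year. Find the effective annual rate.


Formula: EAR = (1 + r/m)^m - 1
Period rate: r/m = 0.1387 / 2 = 0.06935
Compounding: (1 + 0.06935)^2 = 1.143509
EAR = 1.143509 - 1 = 0.143509

0.143509


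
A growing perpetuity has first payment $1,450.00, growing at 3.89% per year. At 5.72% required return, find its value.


Formula: PV = C / (r - g)
Spread: r - g = 0.0572 - 0.0389 = 0.0183
Substituting: PV = $1,450.00 / 0.0183
PV = $79,234.97

$79,234.97


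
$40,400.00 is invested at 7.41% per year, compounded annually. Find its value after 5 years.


Formula: FV = P * (1 + r)^n
Substituting: FV = $40,400.00 * (1 + 0.0741)^5
Growth factor: (1.0741)^5 = 1.42963
FV = $40,400.00 * 1.42963 = $57,757.04

$57,757.04


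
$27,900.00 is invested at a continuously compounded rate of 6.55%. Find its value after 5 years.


Formula: FV = P * e^(r*t)
Exponent: r*t = 0.0655 * 5 = 0.3275
e^(0.3275) = 1.387495
FV = $27,900.00 * 1.387495 = $38,711.11

$38,711.11


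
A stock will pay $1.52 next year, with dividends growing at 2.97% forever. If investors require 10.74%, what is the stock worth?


Formula: P = D1 / (r - g)
Spread: r - g = 0.1074 - 0.0297 = 0.0777
Substituting: P = $1.52 / 0.0777
P = $19.56

$19.56


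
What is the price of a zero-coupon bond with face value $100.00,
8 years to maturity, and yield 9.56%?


Formula: Price = FV / (1 + r)^n
Substituting: Price = $100.00 / (1 + 0.0956)^8
Discount factor: (1.0956)^8 = 2.075947
Price = $100.00 / 2.075947 = $48.17

$48.17


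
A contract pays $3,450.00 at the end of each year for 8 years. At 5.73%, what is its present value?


Formula: PV = PMT * (1 - (1+r)^(-n)) / r
Discount factor: (1 + 0.0573)^(-8) = 0.640345
Bracket: 1 - 0.640345 = 0.359655
PV = $3,450.00 * 0.359655 / 0.0573 = $21,654.61

$21,654.61


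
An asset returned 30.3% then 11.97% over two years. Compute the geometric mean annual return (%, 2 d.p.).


Formula: Geometric mean = ((1+r1)*(1+r2))^(1/2) - 1
Product: (1 + 0.303) * (1 + 0.1197) = 1.303 * 1.1197 = 1.458969
Square root: 1.458969^0.5 = 1.207878
Geometric mean = 1.207878 - 1 = 0.207878
As percentage: 20.79%

20.79%


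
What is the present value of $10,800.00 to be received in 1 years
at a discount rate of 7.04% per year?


Formula: PV = FV / (1 + r)^n
Substituting: PV = $10,800.00 / (1 + 0.0704)^1
Discount factor: (1.0704)^1 = 1.0704
PV = $10,800.00 / 1.0704 = $10,089.69

$10,089.69


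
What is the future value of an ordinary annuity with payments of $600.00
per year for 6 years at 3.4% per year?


Formula: FV = PMT * ((1+r)^n - 1) / r
Growth factor: (1 + 0.034)^6 = 1.222146
Numerator: 1.222146 - 1 = 0.222146
FV = $600.00 * 0.222146 / 0.034 = $3,920.23

$3,920.23


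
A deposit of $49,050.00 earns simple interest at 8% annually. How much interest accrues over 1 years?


Formula: I = P * r * t
Substituting: I = $49,050.00 * 0.08 * 1
Step: I = $49,050.00 * 0.08
I = $3,924.00

$3,924.00


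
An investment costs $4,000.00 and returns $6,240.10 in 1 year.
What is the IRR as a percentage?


Formula: IRR = C1/C0 - 1
Substituting: IRR = $6,240.10 / $4,000.00 - 1
Ratio: 1.560025 - 1 = 0.560025
IRR = 56.0025%

56.0025%


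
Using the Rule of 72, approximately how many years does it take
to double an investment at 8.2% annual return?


Formula: Years ≈ 72 / r
Substituting: Years ≈ 72 / 8.2
Years ≈ 8.8

8.8 years


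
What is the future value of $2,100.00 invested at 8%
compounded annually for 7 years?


Formula: FV = P * (1 + r)^n
Substituting: FV = $2,100.00 * (1 + 0.08)^7
Growth factor: (1.08)^7 = 1.713824
FV = $2,100.00 * 1.713824 = $3,599.03

$3,599.03


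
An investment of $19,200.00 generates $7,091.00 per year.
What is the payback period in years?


Formula: Payback = investment / annual cash flow
Substituting: Payback = $19,200.00 / $7,091.00
Payback = 2.7077 years

2.7077 years


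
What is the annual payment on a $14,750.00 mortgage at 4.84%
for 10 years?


Formula: PMT = PV * r / (1 - (1+r)^(-n))
Denominator: 1 - (1 + 0.0484)^(-10) = 0.376653
Numerator: $14,750.00 * 0.0484 = 713.9
PMT = 713.9 / 0.376653 = $1,895.38

$1,895.38


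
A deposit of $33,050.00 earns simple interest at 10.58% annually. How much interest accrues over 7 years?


Formula: I = P * r * t
Substituting: I = $33,050.00 * 0.1058 * 7
Step: I = $33,050.00 * 0.7406
I = $24,476.83

$24,476.83


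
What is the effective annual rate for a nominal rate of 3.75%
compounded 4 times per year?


Formula: EAR = (1 + r/m)^m - 1
Period rate: r/m = 0.0375 / 4 = 0.009375
Compounding: (1 + 0.009375)^4 = 1.038031
EAR = 1.038031 - 1 = 0.038031

0.038031


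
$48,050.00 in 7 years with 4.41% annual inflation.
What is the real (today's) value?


Formula: Real value = nominal / (1 + inflation)^years
Price level: (1 + 0.0441)^7 = 1.352679
Real value = $48,050.00 / 1.352679 = $35,522.11

$35,522.11


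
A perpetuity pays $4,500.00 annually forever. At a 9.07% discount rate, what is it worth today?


Formula: PV = C / r
Substituting: PV = $4,500.00 / 0.0907
PV = $49,614.11

$49,614.11


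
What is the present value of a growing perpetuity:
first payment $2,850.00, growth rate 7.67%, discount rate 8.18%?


Formula: PV = C / (r - g)
Spread: r - g = 0.0818 - 0.0767 = 0.0051
Substituting: PV = $2,850.00 / 0.0051
PV = $558,823.53

$558,823.53


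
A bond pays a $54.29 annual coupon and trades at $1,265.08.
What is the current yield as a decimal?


Formula: Current yield = annual coupon / price
Substituting: CY = $54.29 / $1,265.08
CY = 0.042914

0.042914


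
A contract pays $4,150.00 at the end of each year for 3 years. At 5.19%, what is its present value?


Formula: PV = PMT * (1 - (1+r)^(-n)) / r
Discount factor: (1 + 0.0519)^(-3) = 0.859165
Bracket: 1 - 0.859165 = 0.140835
PV = $4,150.00 * 0.140835 / 0.0519 = $11,261.36

$11,261.36


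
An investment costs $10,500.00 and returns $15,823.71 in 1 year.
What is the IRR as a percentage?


Formula: IRR = C1/C0 - 1
Substituting: IRR = $15,823.71 / $10,500.00 - 1
Ratio: 1.50702 - 1 = 0.50702
IRR = 50.702%

50.702%


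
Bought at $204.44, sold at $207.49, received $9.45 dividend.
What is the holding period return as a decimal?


Formula: HPR = (P1 - P0 + D) / P0
Gain: $207.49 - $204.44 + $9.45 = $12.50
HPR = $12.50 / $204.44 = 0.0611

0.0611


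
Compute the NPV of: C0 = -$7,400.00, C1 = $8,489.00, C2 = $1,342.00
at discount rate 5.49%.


Formula: NPV = C0 + C1/(1+r) + C2/(1+r)^2
Discount C1: $8,489.00 / (1 + 0.0549) = $8,047.21
Discount C2: $1,342.00 / (1 + 0.0549)^2 = $1,205.95
NPV = -$7,400.00 + $8,047.21 + $1,205.95 = $1,853.16

$1,853.16


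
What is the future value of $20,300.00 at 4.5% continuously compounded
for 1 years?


Formula: FV = P * e^(r*t)
Exponent: r*t = 0.045 * 1 = 0.045
e^(0.045) = 1.046028
FV = $20,300.00 * 1.046028 = $21,234.37

$21,234.37


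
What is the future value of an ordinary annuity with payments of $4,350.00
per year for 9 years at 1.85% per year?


Formula: FV = PMT * ((1+r)^n - 1) / r
Growth factor: (1 + 0.0185)^9 = 1.179368
Numerator: 1.179368 - 1 = 0.179368
FV = $4,350.00 * 0.179368 / 0.0185 = $42,175.69

$42,175.69


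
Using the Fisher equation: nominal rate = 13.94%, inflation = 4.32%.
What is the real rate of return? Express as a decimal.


Formula: (1 + r_real) = (1 + r_nom) / (1 + inflation)
Substituting: (1 + r_real) = 1.1394 / 1.0432
(1 + r_real) = 1.092216
r_real = 1.092216 - 1 = 0.092216

0.092216


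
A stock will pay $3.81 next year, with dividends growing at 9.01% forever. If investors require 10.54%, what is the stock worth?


Formula: P = D1 / (r - g)
Spread: r - g = 0.1054 - 0.0901 = 0.0153
Substituting: P = $3.81 / 0.0153
P = $249.02

$249.02


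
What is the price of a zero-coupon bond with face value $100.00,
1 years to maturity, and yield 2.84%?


Formula: Price = FV / (1 + r)^n
Substituting: Price = $100.00 / (1 + 0.0284)^1
Discount factor: (1.0284)^1 = 1.0284
Price = $100.00 / 1.0284 = $97.24

$97.24


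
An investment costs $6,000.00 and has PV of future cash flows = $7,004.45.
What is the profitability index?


Formula: PI = PV(cash flows) / initial investment
Substituting: PI = $7,004.45 / $6,000.00
PI = 1.1674

1.1674


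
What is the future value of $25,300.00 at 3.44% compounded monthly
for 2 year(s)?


Formula: FV = P * (1 + r/m)^(m*t)
Period rate: r/m = 0.0344 / 12 = 0.002867
Total periods: m*t = 12 * 2 = 24
Growth factor: (1 + 0.002867)^24 = 1.071117
FV = $25,300.00 * 1.071117 = $27,099.25

$27,099.25


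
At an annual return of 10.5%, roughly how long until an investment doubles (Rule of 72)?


Formula: Years ≈ 72 / r
Substituting: Years ≈ 72 / 10.5
Years ≈ 6.9

6.9 years


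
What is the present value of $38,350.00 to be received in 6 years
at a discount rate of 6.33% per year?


Formula: PV = FV / (1 + r)^n
Substituting: PV = $38,350.00 / (1 + 0.0633)^6
Discount factor: (1.0633)^6 = 1.445223
PV = $38,350.00 / 1.445223 = $26,535.70

$26,535.70


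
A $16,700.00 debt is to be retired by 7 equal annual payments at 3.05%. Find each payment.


Formula: PMT = PV * r / (1 - (1+r)^(-n))
Denominator: 1 - (1 + 0.0305)^(-7) = 0.189666
Numerator: $16,700.00 * 0.0305 = 509.35
PMT = 509.35 / 0.189666 = $2,685.51

$2,685.51


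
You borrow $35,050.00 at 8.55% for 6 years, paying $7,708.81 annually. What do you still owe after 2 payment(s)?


Formula: Balance = PV*(1+r)^k - PMT*((1+r)^k - 1)/r
Growth: (1 + 0.0855)^2 = 1.17831
Accumulated factor: ((1+r)^k - 1)/r = 2.0855
Balance = $35,050.00 * 1.17831 - $7,708.81 * 2.0855
Balance = $25,223.05

$25,223.05


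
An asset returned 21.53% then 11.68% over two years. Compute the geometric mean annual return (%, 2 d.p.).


Formula: Geometric mean = ((1+r1)*(1+r2))^(1/2) - 1
Product: (1 + 0.2153) * (1 + 0.1168) = 1.2153 * 1.1168 = 1.357247
Square root: 1.357247^0.5 = 1.165009
Geometric mean = 1.165009 - 1 = 0.165009
As percentage: 16.50%

16.50%


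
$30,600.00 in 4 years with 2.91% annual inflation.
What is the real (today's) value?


Formula: Real value = nominal / (1 + inflation)^years
Price level: (1 + 0.0291)^4 = 1.12158
Real value = $30,600.00 / 1.12158 = $27,282.94

$27,282.94


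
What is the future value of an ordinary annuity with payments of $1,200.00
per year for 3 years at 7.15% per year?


Formula: FV = PMT * ((1+r)^n - 1) / r
Growth factor: (1 + 0.0715)^3 = 1.230202
Numerator: 1.230202 - 1 = 0.230202
FV = $1,200.00 * 0.230202 / 0.0715 = $3,863.53

$3,863.53


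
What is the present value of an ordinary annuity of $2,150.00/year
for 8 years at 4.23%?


Formula: PV = PMT * (1 - (1+r)^(-n)) / r
Discount factor: (1 + 0.0423)^(-8) = 0.71789
Bracket: 1 - 0.71789 = 0.28211
PV = $2,150.00 * 0.28211 / 0.0423 = $14,338.91

$14,338.91


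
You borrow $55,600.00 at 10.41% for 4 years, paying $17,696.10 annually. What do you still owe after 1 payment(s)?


Formula: Balance = PV*(1+r)^k - PMT*((1+r)^k - 1)/r
Growth: (1 + 0.1041)^1 = 1.1041
Accumulated factor: ((1+r)^k - 1)/r = 1.0
Balance = $55,600.00 * 1.1041 - $17,696.10 * 1.0
Balance = $43,691.86

$43,691.86


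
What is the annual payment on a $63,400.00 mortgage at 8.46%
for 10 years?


Formula: PMT = PV * r / (1 - (1+r)^(-n))
Denominator: 1 - (1 + 0.0846)^(-10) = 0.556081
Numerator: $63,400.00 * 0.0846 = 5363.64
PMT = 5363.64 / 0.556081 = $9,645.43

$9,645.43


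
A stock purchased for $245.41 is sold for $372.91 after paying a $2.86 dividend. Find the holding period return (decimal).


Formula: HPR = (P1 - P0 + D) / P0
Gain: $372.91 - $245.41 + $2.86 = $130.36
HPR = $130.36 / $245.41 = 0.5312

0.5312


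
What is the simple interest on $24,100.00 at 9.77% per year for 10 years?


Formula: I = P * r * t
Substituting: I = $24,100.00 * 0.0977 * 10
Step: I = $24,100.00 * 0.977
I = $23,545.70

$23,545.70


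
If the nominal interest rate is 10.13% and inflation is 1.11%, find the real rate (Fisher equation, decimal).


Formula: (1 + r_real) = (1 + r_nom) / (1 + inflation)
Substituting: (1 + r_real) = 1.1013 / 1.0111
(1 + r_real) = 1.08921
r_real = 1.08921 - 1 = 0.08921

0.08921


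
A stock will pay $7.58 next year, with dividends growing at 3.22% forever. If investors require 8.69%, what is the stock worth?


Formula: P = D1 / (r - g)
Spread: r - g = 0.0869 - 0.0322 = 0.0547
Substituting: P = $7.58 / 0.0547
P = $138.57

$138.57


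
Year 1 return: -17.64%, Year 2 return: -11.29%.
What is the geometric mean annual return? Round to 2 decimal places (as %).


Formula: Geometric mean = ((1+r1)*(1+r2))^(1/2) - 1
Product: (1 + -0.1764) * (1 + -0.1129) = 0.8236 * 0.8871 = 0.730616
Square root: 0.730616^0.5 = 0.854761
Geometric mean = 0.854761 - 1 = -0.145239
As percentage: -14.52%

-14.52%


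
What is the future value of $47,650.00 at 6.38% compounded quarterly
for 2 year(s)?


Formula: FV = P * (1 + r/m)^(m*t)
Period rate: r/m = 0.0638 / 4 = 0.01595
Total periods: m*t = 4 * 2 = 8
Growth factor: (1 + 0.01595)^8 = 1.134955
FV = $47,650.00 * 1.134955 = $54,080.61

$54,080.61


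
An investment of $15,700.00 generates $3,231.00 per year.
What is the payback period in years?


Formula: Payback = investment / annual cash flow
Substituting: Payback = $15,700.00 / $3,231.00
Payback = 4.8592 years

4.8592 years


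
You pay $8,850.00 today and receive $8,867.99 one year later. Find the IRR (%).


Formula: IRR = C1/C0 - 1
Substituting: IRR = $8,867.99 / $8,850.00 - 1
Ratio: 1.002033 - 1 = 0.002033
IRR = 0.2033%

0.2033%


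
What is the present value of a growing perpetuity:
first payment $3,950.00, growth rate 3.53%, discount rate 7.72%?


Formula: PV = C / (r - g)
Spread: r - g = 0.0772 - 0.0353 = 0.0419
Substituting: PV = $3,950.00 / 0.0419
PV = $94,272.08

$94,272.08


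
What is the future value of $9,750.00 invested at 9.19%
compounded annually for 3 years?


Formula: FV = P * (1 + r)^n
Substituting: FV = $9,750.00 * (1 + 0.0919)^3
Growth factor: (1.0919)^3 = 1.301813
FV = $9,750.00 * 1.301813 = $12,692.68

$12,692.68


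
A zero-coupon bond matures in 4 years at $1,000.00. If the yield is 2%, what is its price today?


Formula: Price = FV / (1 + r)^n
Substituting: Price = $1,000.00 / (1 + 0.02)^4
Discount factor: (1.02)^4 = 1.082432
Price = $1,000.00 / 1.082432 = $923.85

$923.85


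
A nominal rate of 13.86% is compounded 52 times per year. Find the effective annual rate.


Formula: EAR = (1 + r/m)^m - 1
Period rate: r/m = 0.1386 / 52 = 0.002665
Compounding: (1 + 0.002665)^52 = 1.148453
EAR = 1.148453 - 1 = 0.148453

0.148453


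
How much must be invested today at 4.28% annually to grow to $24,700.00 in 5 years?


Formula: PV = FV / (1 + r)^n
Substituting: PV = $24,700.00 / (1 + 0.0428)^5
Discount factor: (1.0428)^5 = 1.233119
PV = $24,700.00 / 1.233119 = $20,030.50

$20,030.50


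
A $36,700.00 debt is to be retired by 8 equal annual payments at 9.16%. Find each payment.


Formula: PMT = PV * r / (1 - (1+r)^(-n))
Denominator: 1 - (1 + 0.0916)^(-8) = 0.503988
Numerator: $36,700.00 * 0.0916 = 3361.72
PMT = 3361.72 / 0.503988 = $6,670.23

$6,670.23


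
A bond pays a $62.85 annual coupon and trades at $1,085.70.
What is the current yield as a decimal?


Formula: Current yield = annual coupon / price
Substituting: CY = $62.85 / $1,085.70
CY = 0.057889

0.057889


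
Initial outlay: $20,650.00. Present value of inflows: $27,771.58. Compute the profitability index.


Formula: PI = PV(cash flows) / initial investment
Substituting: PI = $27,771.58 / $20,650.00
PI = 1.3449

1.3449


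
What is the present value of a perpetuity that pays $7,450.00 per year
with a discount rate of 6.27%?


Formula: PV = C / r
Substituting: PV = $7,450.00 / 0.0627
PV = $118,819.78

$118,819.78


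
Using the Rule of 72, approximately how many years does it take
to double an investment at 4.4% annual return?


Formula: Years ≈ 72 / r
Substituting: Years ≈ 72 / 4.4
Years ≈ 16.4

16.4 years


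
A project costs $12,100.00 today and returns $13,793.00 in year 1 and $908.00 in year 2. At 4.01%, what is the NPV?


Formula: NPV = C0 + C1/(1+r) + C2/(1+r)^2
Discount C1: $13,793.00 / (1 + 0.0401) = $13,261.22
Discount C2: $908.00 / (1 + 0.0401)^2 = $839.34
NPV = -$12,100.00 + $13,261.22 + $839.34 = $2,000.56

$2,000.56


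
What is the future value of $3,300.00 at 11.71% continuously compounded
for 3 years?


Formula: FV = P * e^(r*t)
Exponent: r*t = 0.1171 * 3 = 0.3513
e^(0.3513) = 1.420914
FV = $3,300.00 * 1.420914 = $4,689.01

$4,689.01


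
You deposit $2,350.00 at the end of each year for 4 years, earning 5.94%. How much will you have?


Formula: FV = PMT * ((1+r)^n - 1) / r
Growth factor: (1 + 0.0594)^4 = 1.259621
Numerator: 1.259621 - 1 = 0.259621
FV = $2,350.00 * 0.259621 / 0.0594 = $10,271.20

$10,271.20


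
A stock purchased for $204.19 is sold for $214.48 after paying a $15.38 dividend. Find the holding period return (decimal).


Formula: HPR = (P1 - P0 + D) / P0
Gain: $214.48 - $204.19 + $15.38 = $25.67
HPR = $25.67 / $204.19 = 0.1257

0.1257


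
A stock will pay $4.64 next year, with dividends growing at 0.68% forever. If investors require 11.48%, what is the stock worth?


Formula: P = D1 / (r - g)
Spread: r - g = 0.1148 - 0.0068 = 0.108
Substituting: P = $4.64 / 0.108
P = $42.96

$42.96


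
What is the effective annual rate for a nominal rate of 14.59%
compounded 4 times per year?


Formula: EAR = (1 + r/m)^m - 1
Period rate: r/m = 0.1459 / 4 = 0.036475
Compounding: (1 + 0.036475)^4 = 1.154078
EAR = 1.154078 - 1 = 0.154078

0.154078


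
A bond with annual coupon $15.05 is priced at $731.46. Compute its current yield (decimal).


Formula: Current yield = annual coupon / price
Substituting: CY = $15.05 / $731.46
CY = 0.020575

0.020575


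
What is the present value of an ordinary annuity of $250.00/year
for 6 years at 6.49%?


Formula: PV = PMT * (1 - (1+r)^(-n)) / r
Discount factor: (1 + 0.0649)^(-6) = 0.68572
Bracket: 1 - 0.68572 = 0.31428
PV = $250.00 * 0.31428 / 0.0649 = $1,210.63

$1,210.63


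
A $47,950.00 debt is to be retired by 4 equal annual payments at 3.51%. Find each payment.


Formula: PMT = PV * r / (1 - (1+r)^(-n))
Denominator: 1 - (1 + 0.0351)^(-4) = 0.128894
Numerator: $47,950.00 * 0.0351 = 1683.045
PMT = 1683.045 / 0.128894 = $13,057.54

$13,057.54


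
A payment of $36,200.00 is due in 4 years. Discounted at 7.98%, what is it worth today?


Formula: PV = FV / (1 + r)^n
Substituting: PV = $36,200.00 / (1 + 0.0798)^4
Discount factor: (1.0798)^4 = 1.359481
PV = $36,200.00 / 1.359481 = $26,627.80

$26,627.80


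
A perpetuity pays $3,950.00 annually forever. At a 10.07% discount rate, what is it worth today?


Formula: PV = C / r
Substituting: PV = $3,950.00 / 0.1007
PV = $39,225.42

$39,225.42


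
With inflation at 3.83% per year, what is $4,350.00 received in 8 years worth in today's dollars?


Formula: Real value = nominal / (1 + inflation)^years
Price level: (1 + 0.0383)^8 = 1.350774
Real value = $4,350.00 / 1.350774 = $3,220.37

$3,220.37


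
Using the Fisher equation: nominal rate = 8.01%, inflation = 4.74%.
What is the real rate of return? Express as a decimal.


Formula: (1 + r_real) = (1 + r_nom) / (1 + inflation)
Substituting: (1 + r_real) = 1.0801 / 1.0474
(1 + r_real) = 1.03122
r_real = 1.03122 - 1 = 0.03122

0.03122


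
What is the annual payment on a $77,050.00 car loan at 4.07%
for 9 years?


Formula: PMT = PV * r / (1 - (1+r)^(-n))
Denominator: 1 - (1 + 0.0407)^(-9) = 0.301655
Numerator: $77,050.00 * 0.0407 = 3135.935
PMT = 3135.935 / 0.301655 = $10,395.77

$10,395.77


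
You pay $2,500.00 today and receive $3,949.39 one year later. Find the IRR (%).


Formula: IRR = C1/C0 - 1
Substituting: IRR = $3,949.39 / $2,500.00 - 1
Ratio: 1.579756 - 1 = 0.579756
IRR = 57.9756%

57.9756%


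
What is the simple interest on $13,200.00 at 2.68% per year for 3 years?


Formula: I = P * r * t
Substituting: I = $13,200.00 * 0.0268 * 3
Step: I = $13,200.00 * 0.0804
I = $1,061.28

$1,061.28


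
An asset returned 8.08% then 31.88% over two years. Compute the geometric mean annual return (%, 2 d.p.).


Formula: Geometric mean = ((1+r1)*(1+r2))^(1/2) - 1
Product: (1 + 0.0808) * (1 + 0.3188) = 1.0808 * 1.3188 = 1.425359
Square root: 1.425359^0.5 = 1.193884
Geometric mean = 1.193884 - 1 = 0.193884
As percentage: 19.39%

19.39%


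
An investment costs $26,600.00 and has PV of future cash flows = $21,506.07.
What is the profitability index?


Formula: PI = PV(cash flows) / initial investment
Substituting: PI = $21,506.07 / $26,600.00
PI = 0.8085

0.8085


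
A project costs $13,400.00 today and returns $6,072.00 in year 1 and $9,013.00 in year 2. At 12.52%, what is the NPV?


Formula: NPV = C0 + C1/(1+r) + C2/(1+r)^2
Discount C1: $6,072.00 / (1 + 0.1252) = $5,396.37
Discount C2: $9,013.00 / (1 + 0.1252)^2 = $7,118.85
NPV = -$13,400.00 + $5,396.37 + $7,118.85 = -$884.77

-$884.77


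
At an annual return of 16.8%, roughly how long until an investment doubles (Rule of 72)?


Formula: Years ≈ 72 / r
Substituting: Years ≈ 72 / 16.8
Years ≈ 4.3

4.3 years


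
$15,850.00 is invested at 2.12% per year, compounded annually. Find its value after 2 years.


Formula: FV = P * (1 + r)^n
Substituting: FV = $15,850.00 * (1 + 0.0212)^2
Growth factor: (1.0212)^2 = 1.042849
FV = $15,850.00 * 1.042849 = $16,529.16

$16,529.16


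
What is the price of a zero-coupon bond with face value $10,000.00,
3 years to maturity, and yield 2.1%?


Formula: Price = FV / (1 + r)^n
Substituting: Price = $10,000.00 / (1 + 0.021)^3
Discount factor: (1.021)^3 = 1.064332
Price = $10,000.00 / 1.064332 = $9,395.56

$9,395.56


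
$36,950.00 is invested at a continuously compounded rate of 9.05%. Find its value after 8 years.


Formula: FV = P * e^(r*t)
Exponent: r*t = 0.0905 * 8 = 0.724
e^(0.724) = 2.062667
FV = $36,950.00 * 2.062667 = $76,215.56

$76,215.56


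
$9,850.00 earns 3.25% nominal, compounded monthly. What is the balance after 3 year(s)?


Formula: FV = P * (1 + r/m)^(m*t)
Period rate: r/m = 0.0325 / 12 = 0.002708
Total periods: m*t = 12 * 3 = 36
Growth factor: (1 + 0.002708)^36 = 1.102266
FV = $9,850.00 * 1.102266 = $10,857.32

$10,857.32


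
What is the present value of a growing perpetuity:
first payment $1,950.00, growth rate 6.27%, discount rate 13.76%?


Formula: PV = C / (r - g)
Spread: r - g = 0.1376 - 0.0627 = 0.0749
Substituting: PV = $1,950.00 / 0.0749
PV = $26,034.71

$26,034.71


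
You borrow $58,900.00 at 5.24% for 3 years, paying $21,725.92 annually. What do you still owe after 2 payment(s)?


Formula: Balance = PV*(1+r)^k - PMT*((1+r)^k - 1)/r
Growth: (1 + 0.0524)^2 = 1.107546
Accumulated factor: ((1+r)^k - 1)/r = 2.0524
Balance = $58,900.00 * 1.107546 - $21,725.92 * 2.0524
Balance = $20,644.17

$20,644.17


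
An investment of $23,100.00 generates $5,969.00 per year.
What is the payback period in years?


Formula: Payback = investment / annual cash flow
Substituting: Payback = $23,100.00 / $5,969.00
Payback = 3.87 years

3.87 years


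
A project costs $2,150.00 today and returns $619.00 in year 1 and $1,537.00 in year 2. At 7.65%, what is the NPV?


Formula: NPV = C0 + C1/(1+r) + C2/(1+r)^2
Discount C1: $619.00 / (1 + 0.0765) = $575.01
Discount C2: $1,537.00 / (1 + 0.0765)^2 = $1,326.31
NPV = -$2,150.00 + $575.01 + $1,326.31 = -$248.68

-$248.68


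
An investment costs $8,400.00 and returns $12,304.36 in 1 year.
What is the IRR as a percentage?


Formula: IRR = C1/C0 - 1
Substituting: IRR = $12,304.36 / $8,400.00 - 1
Ratio: 1.464805 - 1 = 0.464805
IRR = 46.4805%

46.4805%


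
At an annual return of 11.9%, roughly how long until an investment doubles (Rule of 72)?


Formula: Years ≈ 72 / r
Substituting: Years ≈ 72 / 11.9
Years ≈ 6.1

6.1 years


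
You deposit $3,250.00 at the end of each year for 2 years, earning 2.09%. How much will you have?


Formula: FV = PMT * ((1+r)^n - 1) / r
Growth factor: (1 + 0.0209)^2 = 1.042237
Numerator: 1.042237 - 1 = 0.042237
FV = $3,250.00 * 0.042237 / 0.0209 = $6,567.93

$6,567.93


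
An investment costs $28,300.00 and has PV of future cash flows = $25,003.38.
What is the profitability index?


Formula: PI = PV(cash flows) / initial investment
Substituting: PI = $25,003.38 / $28,300.00
PI = 0.8835

0.8835


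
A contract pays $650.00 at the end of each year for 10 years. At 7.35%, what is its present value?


Formula: PV = PMT * (1 - (1+r)^(-n)) / r
Discount factor: (1 + 0.0735)^(-10) = 0.492016
Bracket: 1 - 0.492016 = 0.507984
PV = $650.00 * 0.507984 / 0.0735 = $4,492.37

$4,492.37


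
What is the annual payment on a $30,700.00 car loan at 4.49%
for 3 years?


Formula: PMT = PV * r / (1 - (1+r)^(-n))
Denominator: 1 - (1 + 0.0449)^(-3) = 0.123452
Numerator: $30,700.00 * 0.0449 = 1378.43
PMT = 1378.43 / 0.123452 = $11,165.74

$11,165.74


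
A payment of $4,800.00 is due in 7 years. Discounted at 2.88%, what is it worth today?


Formula: PV = FV / (1 + r)^n
Substituting: PV = $4,800.00 / (1 + 0.0288)^7
Discount factor: (1.0288)^7 = 1.219879
PV = $4,800.00 / 1.219879 = $3,934.82

$3,934.82


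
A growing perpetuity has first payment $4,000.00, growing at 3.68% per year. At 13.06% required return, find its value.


Formula: PV = C / (r - g)
Spread: r - g = 0.1306 - 0.0368 = 0.0938
Substituting: PV = $4,000.00 / 0.0938
PV = $42,643.92

$42,643.92


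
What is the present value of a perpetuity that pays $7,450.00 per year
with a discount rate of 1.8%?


Formula: PV = C / r
Substituting: PV = $7,450.00 / 0.018
PV = $413,888.89

$413,888.89


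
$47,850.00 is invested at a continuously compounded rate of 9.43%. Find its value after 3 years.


Formula: FV = P * e^(r*t)
Exponent: r*t = 0.0943 * 3 = 0.2829
e^(0.2829) = 1.326972
FV = $47,850.00 * 1.326972 = $63,495.63

$63,495.63


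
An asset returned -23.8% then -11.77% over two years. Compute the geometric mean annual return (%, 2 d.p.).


Formula: Geometric mean = ((1+r1)*(1+r2))^(1/2) - 1
Product: (1 + -0.238) * (1 + -0.1177) = 0.762 * 0.8823 = 0.672313
Square root: 0.672313^0.5 = 0.819947
Geometric mean = 0.819947 - 1 = -0.180053
As percentage: -18.01%

-18.01%


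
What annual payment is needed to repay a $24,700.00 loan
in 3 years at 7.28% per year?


Formula: PMT = PV * r / (1 - (1+r)^(-n))
Denominator: 1 - (1 + 0.0728)^(-3) = 0.190077
Numerator: $24,700.00 * 0.0728 = 1798.16
PMT = 1798.16 / 0.190077 = $9,460.16

$9,460.16


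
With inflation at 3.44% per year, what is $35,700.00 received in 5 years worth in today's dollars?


Formula: Real value = nominal / (1 + inflation)^years
Price level: (1 + 0.0344)^5 = 1.184248
Real value = $35,700.00 / 1.184248 = $30,145.72

$30,145.72


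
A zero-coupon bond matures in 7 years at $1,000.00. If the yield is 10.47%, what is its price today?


Formula: Price = FV / (1 + r)^n
Substituting: Price = $1,000.00 / (1 + 0.1047)^7
Discount factor: (1.1047)^7 = 2.007754
Price = $1,000.00 / 2.007754 = $498.07

$498.07


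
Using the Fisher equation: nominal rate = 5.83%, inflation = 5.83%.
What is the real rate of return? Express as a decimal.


Formula: (1 + r_real) = (1 + r_nom) / (1 + inflation)
Substituting: (1 + r_real) = 1.0583 / 1.0583
(1 + r_real) = 1.0
r_real = 1.0 - 1 = 0.0

0.0


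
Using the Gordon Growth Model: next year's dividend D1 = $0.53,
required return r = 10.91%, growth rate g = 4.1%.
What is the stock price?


Formula: P = D1 / (r - g)
Spread: r - g = 0.1091 - 0.041 = 0.0681
Substituting: P = $0.53 / 0.0681
P = $7.78

$7.78


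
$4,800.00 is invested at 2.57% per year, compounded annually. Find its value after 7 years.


Formula: FV = P * (1 + r)^n
Substituting: FV = $4,800.00 * (1 + 0.0257)^7
Growth factor: (1.0257)^7 = 1.19438
FV = $4,800.00 * 1.19438 = $5,733.02

$5,733.02


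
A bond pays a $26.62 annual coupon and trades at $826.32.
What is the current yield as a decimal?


Formula: Current yield = annual coupon / price
Substituting: CY = $26.62 / $826.32
CY = 0.032215

0.032215


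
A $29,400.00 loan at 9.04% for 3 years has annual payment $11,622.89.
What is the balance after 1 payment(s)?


Formula: Balance = PV*(1+r)^k - PMT*((1+r)^k - 1)/r
Growth: (1 + 0.0904)^1 = 1.0904
Accumulated factor: ((1+r)^k - 1)/r = 1.0
Balance = $29,400.00 * 1.0904 - $11,622.89 * 1.0
Balance = $20,434.87

$20,434.87


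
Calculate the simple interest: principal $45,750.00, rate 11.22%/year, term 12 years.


Formula: I = P * r * t
Substituting: I = $45,750.00 * 0.1122 * 12
Step: I = $45,750.00 * 1.3464
I = $61,597.80

$61,597.80


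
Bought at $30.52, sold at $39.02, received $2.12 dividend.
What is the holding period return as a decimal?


Formula: HPR = (P1 - P0 + D) / P0
Gain: $39.02 - $30.52 + $2.12 = $10.62
HPR = $10.62 / $30.52 = 0.348

0.348


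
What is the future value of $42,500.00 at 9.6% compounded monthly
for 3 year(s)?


Formula: FV = P * (1 + r/m)^(m*t)
Period rate: r/m = 0.096 / 12 = 0.008
Total periods: m*t = 12 * 3 = 36
Growth factor: (1 + 0.008)^36 = 1.33223
FV = $42,500.00 * 1.33223 = $56,619.77

$56,619.77


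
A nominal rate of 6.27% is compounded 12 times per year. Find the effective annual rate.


Formula: EAR = (1 + r/m)^m - 1
Period rate: r/m = 0.0627 / 12 = 0.005225
Compounding: (1 + 0.005225)^12 = 1.064534
EAR = 1.064534 - 1 = 0.064534

0.064534


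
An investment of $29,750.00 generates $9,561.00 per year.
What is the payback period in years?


Formula: Payback = investment / annual cash flow
Substituting: Payback = $29,750.00 / $9,561.00
Payback = 3.1116 years

3.1116 years


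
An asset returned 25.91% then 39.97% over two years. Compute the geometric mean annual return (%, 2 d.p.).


Formula: Geometric mean = ((1+r1)*(1+r2))^(1/2) - 1
Product: (1 + 0.2591) * (1 + 0.3997) = 1.2591 * 1.3997 = 1.762362
Square root: 1.762362^0.5 = 1.32754
Geometric mean = 1.32754 - 1 = 0.32754
As percentage: 32.75%

32.75%


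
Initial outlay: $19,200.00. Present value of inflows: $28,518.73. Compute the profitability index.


Formula: PI = PV(cash flows) / initial investment
Substituting: PI = $28,518.73 / $19,200.00
PI = 1.4854

1.4854


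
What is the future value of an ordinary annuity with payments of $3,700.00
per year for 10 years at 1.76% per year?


Formula: FV = PMT * ((1+r)^n - 1) / r
Growth factor: (1 + 0.0176)^10 = 1.190614
Numerator: 1.190614 - 1 = 0.190614
FV = $3,700.00 * 0.190614 / 0.0176 = $40,072.26

$40,072.26


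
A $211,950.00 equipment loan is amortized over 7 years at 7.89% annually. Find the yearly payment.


Formula: PMT = PV * r / (1 - (1+r)^(-n))
Denominator: 1 - (1 + 0.0789)^(-7) = 0.412333
Numerator: $211,950.00 * 0.0789 = 16722.855
PMT = 16722.855 / 0.412333 = $40,556.72

$40,556.72


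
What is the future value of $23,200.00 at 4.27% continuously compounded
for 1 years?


Formula: FV = P * e^(r*t)
Exponent: r*t = 0.0427 * 1 = 0.0427
e^(0.0427) = 1.043625
FV = $23,200.00 * 1.043625 = $24,212.09

$24,212.09


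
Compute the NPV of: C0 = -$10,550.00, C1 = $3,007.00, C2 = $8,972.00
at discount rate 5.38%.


Formula: NPV = C0 + C1/(1+r) + C2/(1+r)^2
Discount C1: $3,007.00 / (1 + 0.0538) = $2,853.48
Discount C2: $8,972.00 / (1 + 0.0538)^2 = $8,079.28
NPV = -$10,550.00 + $2,853.48 + $8,079.28 = $382.77

$382.77


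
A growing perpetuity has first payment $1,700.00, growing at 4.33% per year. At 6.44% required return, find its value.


Formula: PV = C / (r - g)
Spread: r - g = 0.0644 - 0.0433 = 0.0211
Substituting: PV = $1,700.00 / 0.0211
PV = $80,568.72

$80,568.72


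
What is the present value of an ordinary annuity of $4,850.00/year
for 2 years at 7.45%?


Formula: PV = PMT * (1 - (1+r)^(-n)) / r
Discount factor: (1 + 0.0745)^(-2) = 0.866138
Bracket: 1 - 0.866138 = 0.133862
PV = $4,850.00 * 0.133862 / 0.0745 = $8,714.50

$8,714.50


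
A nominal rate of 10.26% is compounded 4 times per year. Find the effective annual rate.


Formula: EAR = (1 + r/m)^m - 1
Period rate: r/m = 0.1026 / 4 = 0.02565
Compounding: (1 + 0.02565)^4 = 1.106615
EAR = 1.106615 - 1 = 0.106615

0.106615


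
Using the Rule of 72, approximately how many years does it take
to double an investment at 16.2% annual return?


Formula: Years ≈ 72 / r
Substituting: Years ≈ 72 / 16.2
Years ≈ 4.4

4.4 years


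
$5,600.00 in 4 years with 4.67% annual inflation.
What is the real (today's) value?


Formula: Real value = nominal / (1 + inflation)^years
Price level: (1 + 0.0467)^4 = 1.200297
Real value = $5,600.00 / 1.200297 = $4,665.51

$4,665.51


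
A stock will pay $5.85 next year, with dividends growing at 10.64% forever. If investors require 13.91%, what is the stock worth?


Formula: P = D1 / (r - g)
Spread: r - g = 0.1391 - 0.1064 = 0.0327
Substituting: P = $5.85 / 0.0327
P = $178.90

$178.90


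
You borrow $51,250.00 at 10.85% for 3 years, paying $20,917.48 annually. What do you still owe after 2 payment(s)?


Formula: Balance = PV*(1+r)^k - PMT*((1+r)^k - 1)/r
Growth: (1 + 0.1085)^2 = 1.228772
Accumulated factor: ((1+r)^k - 1)/r = 2.1085
Balance = $51,250.00 * 1.228772 - $20,917.48 * 2.1085
Balance = $18,870.07

$18,870.07


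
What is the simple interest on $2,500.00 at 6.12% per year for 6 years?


Formula: I = P * r * t
Substituting: I = $2,500.00 * 0.0612 * 6
Step: I = $2,500.00 * 0.3672
I = $918.00

$918.00


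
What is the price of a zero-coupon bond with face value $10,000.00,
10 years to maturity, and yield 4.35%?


Formula: Price = FV / (1 + r)^n
Substituting: Price = $10,000.00 / (1 + 0.0435)^10
Discount factor: (1.0435)^10 = 1.530821
Price = $10,000.00 / 1.530821 = $6,532.44

$6,532.44


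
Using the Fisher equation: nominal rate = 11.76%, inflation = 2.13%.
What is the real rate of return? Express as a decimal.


Formula: (1 + r_real) = (1 + r_nom) / (1 + inflation)
Substituting: (1 + r_real) = 1.1176 / 1.0213
(1 + r_real) = 1.094292
r_real = 1.094292 - 1 = 0.094292

0.094292


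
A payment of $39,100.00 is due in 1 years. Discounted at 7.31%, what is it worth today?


Formula: PV = FV / (1 + r)^n
Substituting: PV = $39,100.00 / (1 + 0.0731)^1
Discount factor: (1.0731)^1 = 1.0731
PV = $39,100.00 / 1.0731 = $36,436.49

$36,436.49


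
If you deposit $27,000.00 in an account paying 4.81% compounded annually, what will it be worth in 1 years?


Formula: FV = P * (1 + r)^n
Substituting: FV = $27,000.00 * (1 + 0.0481)^1
Growth factor: (1.0481)^1 = 1.0481
FV = $27,000.00 * 1.0481 = $28,298.70

$28,298.70


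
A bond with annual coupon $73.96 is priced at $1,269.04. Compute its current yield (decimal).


Formula: Current yield = annual coupon / price
Substituting: CY = $73.96 / $1,269.04
CY = 0.05828

0.05828


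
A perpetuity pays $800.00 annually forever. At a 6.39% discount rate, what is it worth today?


Formula: PV = C / r
Substituting: PV = $800.00 / 0.0639
PV = $12,519.56

$12,519.56


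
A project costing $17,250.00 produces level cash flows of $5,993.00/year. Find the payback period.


Formula: Payback = investment / annual cash flow
Substituting: Payback = $17,250.00 / $5,993.00
Payback = 2.8784 years

2.8784 years


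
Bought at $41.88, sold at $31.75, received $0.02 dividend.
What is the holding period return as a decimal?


Formula: HPR = (P1 - P0 + D) / P0
Gain: $31.75 - $41.88 + $0.02 = -$10.11
HPR = -$10.11 / $41.88 = -0.2414

-0.2414


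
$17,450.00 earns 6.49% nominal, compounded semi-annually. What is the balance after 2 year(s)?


Formula: FV = P * (1 + r/m)^(m*t)
Period rate: r/m = 0.0649 / 2 = 0.03245
Total periods: m*t = 2 * 2 = 4
Growth factor: (1 + 0.03245)^4 = 1.136256
FV = $17,450.00 * 1.136256 = $19,827.66

$19,827.66


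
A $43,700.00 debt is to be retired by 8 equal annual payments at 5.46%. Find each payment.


Formula: PMT = PV * r / (1 - (1+r)^(-n))
Denominator: 1 - (1 + 0.0546)^(-8) = 0.346421
Numerator: $43,700.00 * 0.0546 = 2386.02
PMT = 2386.02 / 0.346421 = $6,887.62

$6,887.62


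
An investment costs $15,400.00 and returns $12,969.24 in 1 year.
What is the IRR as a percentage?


Formula: IRR = C1/C0 - 1
Substituting: IRR = $12,969.24 / $15,400.00 - 1
Ratio: 0.842158 - 1 = -0.157842
IRR = -15.7842%

-15.7842%


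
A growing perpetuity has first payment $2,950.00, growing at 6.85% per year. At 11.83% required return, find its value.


Formula: PV = C / (r - g)
Spread: r - g = 0.1183 - 0.0685 = 0.0498
Substituting: PV = $2,950.00 / 0.0498
PV = $59,236.95

$59,236.95


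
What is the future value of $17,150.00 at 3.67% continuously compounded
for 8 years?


Formula: FV = P * e^(r*t)
Exponent: r*t = 0.0367 * 8 = 0.2936
e^(0.2936) = 1.341247
FV = $17,150.00 * 1.341247 = $23,002.39

$23,002.39


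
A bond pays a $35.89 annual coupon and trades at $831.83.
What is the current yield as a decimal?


Formula: Current yield = annual coupon / price
Substituting: CY = $35.89 / $831.83
CY = 0.043146

0.043146


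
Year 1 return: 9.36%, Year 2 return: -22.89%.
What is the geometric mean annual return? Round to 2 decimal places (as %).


Formula: Geometric mean = ((1+r1)*(1+r2))^(1/2) - 1
Product: (1 + 0.0936) * (1 + -0.2289) = 1.0936 * 0.7711 = 0.843275
Square root: 0.843275^0.5 = 0.9183
Geometric mean = 0.9183 - 1 = -0.0817
As percentage: -8.17%

-8.17%


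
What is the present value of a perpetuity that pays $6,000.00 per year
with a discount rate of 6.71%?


Formula: PV = C / r
Substituting: PV = $6,000.00 / 0.0671
PV = $89,418.78

$89,418.78


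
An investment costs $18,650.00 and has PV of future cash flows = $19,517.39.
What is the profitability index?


Formula: PI = PV(cash flows) / initial investment
Substituting: PI = $19,517.39 / $18,650.00
PI = 1.0465

1.0465
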